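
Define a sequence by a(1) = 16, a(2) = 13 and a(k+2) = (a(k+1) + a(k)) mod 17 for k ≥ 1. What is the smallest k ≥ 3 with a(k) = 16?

29

Listing terms: a(1) = 16,  a(2) = 13,  a(3) = 12,  a(4) = 8,  a(5) = 3,  a(6) = 11,  a(7) = 14,  a(8) = 8,  a(9) = 5,  a(10) = 13,  a(11) = 1,  a(12) = 14,  a(13) = 15,  a(14) = 12,  a(15) = 10,  a(16) = 5,  a(17) = 15,  a(18) = 3,  a(19) = 1,  a(20) = 4,  a(21) = 5,  a(22) = 9,  a(23) = 14,  a(24) = 6,  a(25) = 3,  a(26) = 9,  a(27) = 12,  a(28) = 4,  a(29) = 16,  a(30) = 3,  a(31) = 2,  a(32) = 5,  a(33) = 7,  a(34) = 12,  a(35) = 2,  a(36) = 14,  a(37) = 16,  a(38) = 13.
The sequence repeats with period 36.
The value 16 first appears (with k ≥ 3) at a(29).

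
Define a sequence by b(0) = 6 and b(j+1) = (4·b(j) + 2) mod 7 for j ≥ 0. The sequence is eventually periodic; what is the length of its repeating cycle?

Listing terms: b(0) = 6, b(1) = 5, b(2) = 1, b(3) = 6.
The sequence repeats with period 3.

3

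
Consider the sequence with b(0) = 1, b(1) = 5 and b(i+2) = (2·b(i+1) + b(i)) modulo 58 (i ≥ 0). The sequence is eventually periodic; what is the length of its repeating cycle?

20

Computing terms: b(0) = 1, b(1) = 5, b(2) = 11, b(3) = 27, b(4) = 7, b(5) = 41, b(6) = 31, b(7) = 45, b(8) = 5, b(9) = 55, b(10) = 57, b(11) = 53, b(12) = 47, b(13) = 31, b(14) = 51, b(15) = 17, b(16) = 27, b(17) = 13, b(18) = 53, b(19) = 3, b(20) = 1, b(21) = 5.
Since (b(20), b(21)) = (b(0), b(1)) = (1, 5) (two consecutive terms determine the rest), the sequence is periodic with period 20.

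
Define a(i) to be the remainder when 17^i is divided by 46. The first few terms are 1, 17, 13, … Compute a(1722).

35

We have a(0) = 1; a(1) = 17; a(2) = 13; a(3) = 37; a(4) = 31; a(5) = 21; a(6) = 35; a(7) = 43; a(8) = 41; a(9) = 7; a(10) = 27; a(11) = 45; a(12) = 29; a(13) = 33; a(14) = 9; a(15) = 15; a(16) = 25; a(17) = 11; a(18) = 3; a(19) = 5; a(20) = 39; a(21) = 19; a(22) = 1.
The sequence repeats with period 22.
(1722 - 0) mod 22 = 6, so a(1722) = a(6) = 35.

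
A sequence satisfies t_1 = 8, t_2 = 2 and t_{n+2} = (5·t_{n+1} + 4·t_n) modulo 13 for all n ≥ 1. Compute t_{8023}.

8

We have t_1 = 8; t_2 = 2; t_3 = 3; t_4 = 10; t_5 = 10; t_6 = 12; t_7 = 9; t_8 = 2; t_9 = 7; t_{10} = 4; t_{11} = 9; t_{12} = 9; t_{13} = 3; t_{14} = 12; t_{15} = 7; t_{16} = 5; t_{17} = 1; t_{18} = 12; t_{19} = 12; t_{20} = 4; t_{21} = 3; t_{22} = 5; t_{23} = 11; t_{24} = 10; t_{25} = 3; t_{26} = 3; t_{27} = 1; t_{28} = 4; t_{29} = 11; t_{30} = 6; t_{31} = 9; t_{32} = 4; t_{33} = 4; t_{34} = 10; t_{35} = 1; t_{36} = 6; t_{37} = 8; t_{38} = 12; t_{39} = 1; t_{40} = 1; t_{41} = 9; t_{42} = 10; t_{43} = 8; t_{44} = 2.
Since (t_{43}, t_{44}) = (t_1, t_2) = (8, 2) (two consecutive terms determine the rest), the sequence is periodic with period 42.
So t_{8023} = t_{1 + ((8023-1) mod 42)} = t_1 = 8.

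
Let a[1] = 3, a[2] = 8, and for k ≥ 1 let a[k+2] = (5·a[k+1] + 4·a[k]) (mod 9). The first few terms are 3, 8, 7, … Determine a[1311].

Listing terms: a[1] = 3,  a[2] = 8,  a[3] = 7,  a[4] = 4,  a[5] = 3,  a[6] = 4,  a[7] = 5,  a[8] = 5,  a[9] = 0,  a[10] = 2,  a[11] = 1,  a[12] = 4,  a[13] = 6,  a[14] = 1,  a[15] = 2,  a[16] = 5,  a[17] = 6,  a[18] = 5,  a[19] = 4,  a[20] = 4,  a[21] = 0,  a[22] = 7,  a[23] = 8,  a[24] = 5,  a[25] = 3,  a[26] = 8.
The sequence repeats with period 24.
(1311 - 1) mod 24 = 14, so a[1311] = a[15] = 2.

2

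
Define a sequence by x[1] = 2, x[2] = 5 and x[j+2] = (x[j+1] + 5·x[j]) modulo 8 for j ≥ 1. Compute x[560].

1

Computing terms: x[1] = 2; x[2] = 5; x[3] = 7; x[4] = 0; x[5] = 3; x[6] = 3; x[7] = 2; x[8] = 1; x[9] = 3; x[10] = 0; x[11] = 7; x[12] = 7; x[13] = 2; x[14] = 5.
The sequence repeats with period 12.
So x[560] = x[1 + ((560-1) mod 12)] = x[8] = 1.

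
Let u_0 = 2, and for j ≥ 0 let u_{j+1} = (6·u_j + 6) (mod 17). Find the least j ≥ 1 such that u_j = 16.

8

We have u_0 = 2, u_1 = 1, u_2 = 12, u_3 = 10, u_4 = 15, u_5 = 11, u_6 = 4, u_7 = 13, u_8 = 16, u_9 = 0, u_{10} = 6, u_{11} = 8, u_{12} = 3, u_{13} = 7, u_{14} = 14, u_{15} = 5, u_{16} = 2.
The sequence repeats with period 16.
The value 16 first appears (with j ≥ 1) at u_8.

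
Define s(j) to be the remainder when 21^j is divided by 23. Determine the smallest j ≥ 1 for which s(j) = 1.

22

We have s(0) = 1; s(1) = 21; s(2) = 4; s(3) = 15; s(4) = 16; s(5) = 14; s(6) = 18; s(7) = 10; s(8) = 3; s(9) = 17; s(10) = 12; s(11) = 22; s(12) = 2; s(13) = 19; s(14) = 8; s(15) = 7; s(16) = 9; s(17) = 5; s(18) = 13; s(19) = 20; s(20) = 6; s(21) = 11; s(22) = 1.
Since s(22) = s(0) = 1, the sequence is periodic with period 22.
The value 1 next appears (with j ≥ 1) at s(22).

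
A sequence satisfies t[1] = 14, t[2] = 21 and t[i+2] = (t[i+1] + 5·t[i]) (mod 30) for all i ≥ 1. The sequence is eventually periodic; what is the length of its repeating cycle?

Computing terms: t[1] = 14,  t[2] = 21,  t[3] = 1,  t[4] = 16,  t[5] = 21,  t[6] = 11,  t[7] = 26,  t[8] = 21,  t[9] = 1.
Since (t[8], t[9]) = (t[2], t[3]) = (21, 1) (two consecutive terms determine the rest), the sequence is eventually periodic: after a pre-period of length 1 it cycles with period 6.

6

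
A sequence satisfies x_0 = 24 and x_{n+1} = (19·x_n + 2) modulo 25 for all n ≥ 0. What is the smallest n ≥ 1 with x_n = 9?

4

Computing terms: x_0 = 24,  x_1 = 8,  x_2 = 4,  x_3 = 3,  x_4 = 9,  x_5 = 23,  x_6 = 14,  x_7 = 18,  x_8 = 19,  x_9 = 13,  x_{10} = 24.
Since x_{10} = x_0 = 24, the sequence is periodic with period 10.
The value 9 first appears (with n ≥ 1) at x_4.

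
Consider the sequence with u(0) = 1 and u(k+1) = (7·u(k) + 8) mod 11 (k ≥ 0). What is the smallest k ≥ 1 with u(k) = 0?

Computing terms: u(0) = 1, u(1) = 4, u(2) = 3, u(3) = 7, u(4) = 2, u(5) = 0, u(6) = 8, u(7) = 9, u(8) = 5, u(9) = 10, u(10) = 1.
Since u(10) = u(0) = 1, the sequence is periodic with period 10.
The value 0 first appears (with k ≥ 1) at u(5).

5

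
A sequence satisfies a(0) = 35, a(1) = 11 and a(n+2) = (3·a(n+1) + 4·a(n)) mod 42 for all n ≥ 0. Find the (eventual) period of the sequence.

6

We have a(0) = 35; a(1) = 11; a(2) = 5; a(3) = 17; a(4) = 29; a(5) = 29; a(6) = 35; a(7) = 11.
The sequence repeats with period 6.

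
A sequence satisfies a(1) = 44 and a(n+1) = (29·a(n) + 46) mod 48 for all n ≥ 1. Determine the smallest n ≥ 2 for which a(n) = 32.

a(1) = 44; a(2) = 26; a(3) = 32; a(4) = 14; a(5) = 20; a(6) = 2; a(7) = 8; a(8) = 38; a(9) = 44.
Since a(9) = a(1) = 44, the sequence is periodic with period 8.
The value 32 first appears (with n ≥ 2) at a(3).

3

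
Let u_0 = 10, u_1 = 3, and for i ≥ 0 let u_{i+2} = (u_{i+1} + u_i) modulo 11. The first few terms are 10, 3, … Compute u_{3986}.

8

u_0 = 10,  u_1 = 3,  u_2 = 2,  u_3 = 5,  u_4 = 7,  u_5 = 1,  u_6 = 8,  u_7 = 9,  u_8 = 6,  u_9 = 4,  u_{10} = 10,  u_{11} = 3.
The sequence repeats with period 10.
(3986 - 0) mod 10 = 6, so u_{3986} = u_6 = 8.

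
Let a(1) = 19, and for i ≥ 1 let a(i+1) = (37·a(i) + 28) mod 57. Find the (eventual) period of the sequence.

Computing terms: a(1) = 19; a(2) = 47; a(3) = 0; a(4) = 28; a(5) = 38; a(6) = 9; a(7) = 19.
The sequence repeats with period 6.

6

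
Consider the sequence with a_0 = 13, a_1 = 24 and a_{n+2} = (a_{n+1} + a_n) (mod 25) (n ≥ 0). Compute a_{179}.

a_0 = 13,  a_1 = 24,  a_2 = 12,  a_3 = 11,  a_4 = 23,  a_5 = 9,  a_6 = 7,  a_7 = 16,  a_8 = 23,  a_9 = 14,  a_{10} = 12,  a_{11} = 1,  a_{12} = 13,  a_{13} = 14,  a_{14} = 2,  a_{15} = 16,  a_{16} = 18,  a_{17} = 9,  a_{18} = 2,  a_{19} = 11,  a_{20} = 13,  a_{21} = 24.
Since (a_{20}, a_{21}) = (a_0, a_1) = (13, 24) (two consecutive terms determine the rest), the sequence is periodic with period 20.
(179 - 0) mod 20 = 19, so a_{179} = a_{19} = 11.

11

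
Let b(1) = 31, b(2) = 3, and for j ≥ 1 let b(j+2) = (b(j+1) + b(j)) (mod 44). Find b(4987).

b(1) = 31,  b(2) = 3,  b(3) = 34,  b(4) = 37,  b(5) = 27,  b(6) = 20,  b(7) = 3,  b(8) = 23,  b(9) = 26,  b(10) = 5,  b(11) = 31,  b(12) = 36,  b(13) = 23,  b(14) = 15,  b(15) = 38,  b(16) = 9,  b(17) = 3,  b(18) = 12,  b(19) = 15,  b(20) = 27,  b(21) = 42,  b(22) = 25,  b(23) = 23,  b(24) = 4,  b(25) = 27,  b(26) = 31,  b(27) = 14,  b(28) = 1,  b(29) = 15,  b(30) = 16,  b(31) = 31,  b(32) = 3.
The sequence repeats with period 30.
(4987 - 1) mod 30 = 6, so b(4987) = b(7) = 3.

3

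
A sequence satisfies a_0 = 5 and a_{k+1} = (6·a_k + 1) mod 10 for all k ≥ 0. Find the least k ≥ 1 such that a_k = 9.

Computing terms: a_0 = 5, a_1 = 1, a_2 = 7, a_3 = 3, a_4 = 9, a_5 = 5.
The sequence repeats with period 5.
The value 9 first appears (with k ≥ 1) at a_4.

4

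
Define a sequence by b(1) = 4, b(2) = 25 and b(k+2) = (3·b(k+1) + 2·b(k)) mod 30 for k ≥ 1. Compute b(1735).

Computing terms: b(1) = 4, b(2) = 25, b(3) = 23, b(4) = 29, b(5) = 13, b(6) = 7, b(7) = 17, b(8) = 5, b(9) = 19, b(10) = 7, b(11) = 29, b(12) = 11, b(13) = 1, b(14) = 25, b(15) = 17, b(16) = 11, b(17) = 7, b(18) = 13, b(19) = 23, b(20) = 5, b(21) = 1, b(22) = 13, b(23) = 11, b(24) = 29, b(25) = 19, b(26) = 25, b(27) = 23.
Since (b(26), b(27)) = (b(2), b(3)) = (25, 23) (two consecutive terms determine the rest), the sequence is eventually periodic: after a pre-period of length 1 it cycles with period 24.
For k ≥ 2, b(k) depends only on (k - 2) mod 24. (1735 - 2) mod 24 = 5, so b(1735) = b(7) = 17.

17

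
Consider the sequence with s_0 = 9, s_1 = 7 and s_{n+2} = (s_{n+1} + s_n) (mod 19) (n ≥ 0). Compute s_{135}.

9

Computing terms: s_0 = 9, s_1 = 7, s_2 = 16, s_3 = 4, s_4 = 1, s_5 = 5, s_6 = 6, s_7 = 11, s_8 = 17, s_9 = 9, s_{10} = 7.
The sequence repeats with period 9.
So s_{135} = s_{0 + ((135-0) mod 9)} = s_0 = 9.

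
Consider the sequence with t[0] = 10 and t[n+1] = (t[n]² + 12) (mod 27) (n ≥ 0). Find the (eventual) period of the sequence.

6

We have t[0] = 10, t[1] = 4, t[2] = 1, t[3] = 13, t[4] = 19, t[5] = 22, t[6] = 10.
The sequence repeats with period 6.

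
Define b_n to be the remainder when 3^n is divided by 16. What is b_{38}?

9

We have b_0 = 1; b_1 = 3; b_2 = 9; b_3 = 11; b_4 = 1.
Since b_4 = b_0 = 1, the sequence is periodic with period 4.
So b_{38} = b_{0 + ((38-0) mod 4)} = b_2 = 9.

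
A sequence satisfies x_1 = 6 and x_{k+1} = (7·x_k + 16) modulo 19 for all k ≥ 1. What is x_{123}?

4

Computing terms: x_1 = 6,  x_2 = 1,  x_3 = 4,  x_4 = 6.
Since x_4 = x_1 = 6, the sequence is periodic with period 3.
So x_{123} = x_{1 + ((123-1) mod 3)} = x_3 = 4.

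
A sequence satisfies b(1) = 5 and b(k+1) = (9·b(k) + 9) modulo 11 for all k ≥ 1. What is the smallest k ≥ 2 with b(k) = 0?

We have b(1) = 5,  b(2) = 10,  b(3) = 0,  b(4) = 9,  b(5) = 2,  b(6) = 5.
Since b(6) = b(1) = 5, the sequence is periodic with period 5.
The value 0 first appears (with k ≥ 2) at b(3).

3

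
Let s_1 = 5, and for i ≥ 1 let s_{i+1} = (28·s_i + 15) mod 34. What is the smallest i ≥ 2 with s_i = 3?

3

We have s_1 = 5; s_2 = 19; s_3 = 3; s_4 = 31; s_5 = 33; s_6 = 21; s_7 = 25; s_8 = 1; s_9 = 9; s_{10} = 29; s_{11} = 11; s_{12} = 17; s_{13} = 15; s_{14} = 27; s_{15} = 23; s_{16} = 13; s_{17} = 5.
Since s_{17} = s_1 = 5, the sequence is periodic with period 16.
The value 3 first appears (with i ≥ 2) at s_3.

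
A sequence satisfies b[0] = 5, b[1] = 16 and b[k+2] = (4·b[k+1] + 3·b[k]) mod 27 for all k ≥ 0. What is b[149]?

We have b[0] = 5,  b[1] = 16,  b[2] = 25,  b[3] = 13,  b[4] = 19,  b[5] = 7,  b[6] = 4,  b[7] = 10,  b[8] = 25,  b[9] = 22,  b[10] = 1,  b[11] = 16,  b[12] = 13,  b[13] = 19.
Since (b[12], b[13]) = (b[3], b[4]) = (13, 19) (two consecutive terms determine the rest), the sequence is eventually periodic: after a pre-period of length 3 it cycles with period 9.
For k ≥ 3, b[k] depends only on (k - 3) mod 9. (149 - 3) mod 9 = 2, so b[149] = b[5] = 7.

7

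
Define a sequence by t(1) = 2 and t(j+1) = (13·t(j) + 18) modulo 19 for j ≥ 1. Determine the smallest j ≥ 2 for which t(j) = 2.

19

Computing terms: t(1) = 2; t(2) = 6; t(3) = 1; t(4) = 12; t(5) = 3; t(6) = 0; t(7) = 18; t(8) = 5; t(9) = 7; t(10) = 14; t(11) = 10; t(12) = 15; t(13) = 4; t(14) = 13; t(15) = 16; t(16) = 17; t(17) = 11; t(18) = 9; t(19) = 2.
The sequence repeats with period 18.
The value 2 next appears (with j ≥ 2) at t(19).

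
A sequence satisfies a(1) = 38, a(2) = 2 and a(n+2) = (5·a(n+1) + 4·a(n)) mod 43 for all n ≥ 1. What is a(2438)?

2

We have a(1) = 38; a(2) = 2; a(3) = 33; a(4) = 1; a(5) = 8; a(6) = 1; a(7) = 37; a(8) = 17; a(9) = 18; a(10) = 29; a(11) = 2; a(12) = 40; a(13) = 36; a(14) = 39; a(15) = 38; a(16) = 2.
The sequence repeats with period 14.
So a(2438) = a(1 + ((2438-1) mod 14)) = a(2) = 2.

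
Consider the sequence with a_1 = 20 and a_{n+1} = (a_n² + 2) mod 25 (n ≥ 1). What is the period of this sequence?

8

a_1 = 20,  a_2 = 2,  a_3 = 6,  a_4 = 13,  a_5 = 21,  a_6 = 18,  a_7 = 1,  a_8 = 3,  a_9 = 11,  a_{10} = 23,  a_{11} = 6.
Since a_{11} = a_3 = 6, the sequence is eventually periodic: after a pre-period of length 2 it cycles with period 8.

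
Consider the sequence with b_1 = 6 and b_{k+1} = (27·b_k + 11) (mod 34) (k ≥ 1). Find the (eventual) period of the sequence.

We have b_1 = 6; b_2 = 3; b_3 = 24; b_4 = 13; b_5 = 22; b_6 = 27; b_7 = 26; b_8 = 33; b_9 = 18; b_{10} = 21; b_{11} = 0; b_{12} = 11; b_{13} = 2; b_{14} = 31; b_{15} = 32; b_{16} = 25; b_{17} = 6.
The sequence repeats with period 16.

16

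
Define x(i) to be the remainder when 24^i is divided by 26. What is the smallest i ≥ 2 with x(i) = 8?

9

We have x(1) = 24; x(2) = 4; x(3) = 18; x(4) = 16; x(5) = 20; x(6) = 12; x(7) = 2; x(8) = 22; x(9) = 8; x(10) = 10; x(11) = 6; x(12) = 14; x(13) = 24.
The sequence repeats with period 12.
The value 8 first appears (with i ≥ 2) at x(9).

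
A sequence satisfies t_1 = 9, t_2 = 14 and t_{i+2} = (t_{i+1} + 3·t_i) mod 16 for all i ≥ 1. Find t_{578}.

14

We have t_1 = 9,  t_2 = 14,  t_3 = 9,  t_4 = 3,  t_5 = 14,  t_6 = 7,  t_7 = 1,  t_8 = 6,  t_9 = 9,  t_{10} = 11,  t_{11} = 6,  t_{12} = 7,  t_{13} = 9,  t_{14} = 14.
Since (t_{13}, t_{14}) = (t_1, t_2) = (9, 14) (two consecutive terms determine the rest), the sequence is periodic with period 12.
(578 - 1) mod 12 = 1, so t_{578} = t_2 = 14.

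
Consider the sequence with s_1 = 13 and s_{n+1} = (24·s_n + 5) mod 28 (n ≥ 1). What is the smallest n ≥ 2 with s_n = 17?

4

Listing terms: s_1 = 13,  s_2 = 9,  s_3 = 25,  s_4 = 17,  s_5 = 21,  s_6 = 5,  s_7 = 13.
Since s_7 = s_1 = 13, the sequence is periodic with period 6.
The value 17 first appears (with n ≥ 2) at s_4.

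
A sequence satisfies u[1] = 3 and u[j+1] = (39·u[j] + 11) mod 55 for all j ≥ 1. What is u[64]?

43

Computing terms: u[1] = 3,  u[2] = 18,  u[3] = 53,  u[4] = 43,  u[5] = 38,  u[6] = 8,  u[7] = 48,  u[8] = 13,  u[9] = 23,  u[10] = 28,  u[11] = 3.
Since u[11] = u[1] = 3, the sequence is periodic with period 10.
(64 - 1) mod 10 = 3, so u[64] = u[4] = 43.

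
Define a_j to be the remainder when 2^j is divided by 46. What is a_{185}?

6

a_0 = 1, a_1 = 2, a_2 = 4, a_3 = 8, a_4 = 16, a_5 = 32, a_6 = 18, a_7 = 36, a_8 = 26, a_9 = 6, a_{10} = 12, a_{11} = 24, a_{12} = 2.
Since a_{12} = a_1 = 2, the sequence is eventually periodic: after a pre-period of length 1 it cycles with period 11.
For j ≥ 1, a_j depends only on (j - 1) mod 11. (185 - 1) mod 11 = 8, so a_{185} = a_9 = 6.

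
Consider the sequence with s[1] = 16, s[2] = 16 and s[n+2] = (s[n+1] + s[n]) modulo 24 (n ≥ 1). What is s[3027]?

s[1] = 16; s[2] = 16; s[3] = 8; s[4] = 0; s[5] = 8; s[6] = 8; s[7] = 16; s[8] = 0; s[9] = 16; s[10] = 16.
Since (s[9], s[10]) = (s[1], s[2]) = (16, 16) (two consecutive terms determine the rest), the sequence is periodic with period 8.
So s[3027] = s[1 + ((3027-1) mod 8)] = s[3] = 8.

8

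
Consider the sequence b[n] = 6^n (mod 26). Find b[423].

Computing terms: b[1] = 6, b[2] = 10, b[3] = 8, b[4] = 22, b[5] = 2, b[6] = 12, b[7] = 20, b[8] = 16, b[9] = 18, b[10] = 4, b[11] = 24, b[12] = 14, b[13] = 6.
Since b[13] = b[1] = 6, the sequence is periodic with period 12.
(423 - 1) mod 12 = 2, so b[423] = b[3] = 8.

8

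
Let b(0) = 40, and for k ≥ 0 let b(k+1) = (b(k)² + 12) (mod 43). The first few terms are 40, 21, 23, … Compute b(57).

Listing terms: b(0) = 40, b(1) = 21, b(2) = 23, b(3) = 25, b(4) = 35, b(5) = 33, b(6) = 26, b(7) = 0, b(8) = 12, b(9) = 27, b(10) = 10, b(11) = 26.
Since b(11) = b(6) = 26, the sequence is eventually periodic: after a pre-period of length 6 it cycles with period 5.
For k ≥ 6, b(k) depends only on (k - 6) mod 5. (57 - 6) mod 5 = 1, so b(57) = b(7) = 0.

0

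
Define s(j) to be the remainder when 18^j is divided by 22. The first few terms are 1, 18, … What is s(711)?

Computing terms: s(0) = 1; s(1) = 18; s(2) = 16; s(3) = 2; s(4) = 14; s(5) = 10; s(6) = 4; s(7) = 6; s(8) = 20; s(9) = 8; s(10) = 12; s(11) = 18.
Since s(11) = s(1) = 18, the sequence is eventually periodic: after a pre-period of length 1 it cycles with period 10.
For j ≥ 1, s(j) depends only on (j - 1) mod 10. (711 - 1) mod 10 = 0, so s(711) = s(1) = 18.

18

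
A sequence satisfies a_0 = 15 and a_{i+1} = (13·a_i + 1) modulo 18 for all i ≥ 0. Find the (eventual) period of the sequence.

a_0 = 15; a_1 = 16; a_2 = 11; a_3 = 0; a_4 = 1; a_5 = 14; a_6 = 3; a_7 = 4; a_8 = 17; a_9 = 6; a_{10} = 7; a_{11} = 2; a_{12} = 9; a_{13} = 10; a_{14} = 5; a_{15} = 12; a_{16} = 13; a_{17} = 8; a_{18} = 15.
The sequence repeats with period 18.

18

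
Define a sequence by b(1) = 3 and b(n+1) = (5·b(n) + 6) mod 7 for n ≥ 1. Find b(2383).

We have b(1) = 3,  b(2) = 0,  b(3) = 6,  b(4) = 1,  b(5) = 4,  b(6) = 5,  b(7) = 3.
The sequence repeats with period 6.
So b(2383) = b(1 + ((2383-1) mod 6)) = b(1) = 3.

3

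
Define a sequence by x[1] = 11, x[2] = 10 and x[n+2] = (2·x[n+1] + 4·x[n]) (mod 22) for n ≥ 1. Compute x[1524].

We have x[1] = 11, x[2] = 10, x[3] = 20, x[4] = 14, x[5] = 20, x[6] = 8, x[7] = 8, x[8] = 4, x[9] = 18, x[10] = 8, x[11] = 0, x[12] = 10, x[13] = 20.
Since (x[12], x[13]) = (x[2], x[3]) = (10, 20) (two consecutive terms determine the rest), the sequence is eventually periodic: after a pre-period of length 1 it cycles with period 10.
For n ≥ 2, x[n] depends only on (n - 2) mod 10. (1524 - 2) mod 10 = 2, so x[1524] = x[4] = 14.

14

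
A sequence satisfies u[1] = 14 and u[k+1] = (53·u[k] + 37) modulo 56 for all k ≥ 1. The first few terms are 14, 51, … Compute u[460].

We have u[1] = 14,  u[2] = 51,  u[3] = 52,  u[4] = 49,  u[5] = 2,  u[6] = 31,  u[7] = 0,  u[8] = 37,  u[9] = 38,  u[10] = 35,  u[11] = 44,  u[12] = 17,  u[13] = 42,  u[14] = 23,  u[15] = 24,  u[16] = 21,  u[17] = 30,  u[18] = 3,  u[19] = 28,  u[20] = 9,  u[21] = 10,  u[22] = 7,  u[23] = 16,  u[24] = 45,  u[25] = 14.
Since u[25] = u[1] = 14, the sequence is periodic with period 24.
(460 - 1) mod 24 = 3, so u[460] = u[4] = 49.

49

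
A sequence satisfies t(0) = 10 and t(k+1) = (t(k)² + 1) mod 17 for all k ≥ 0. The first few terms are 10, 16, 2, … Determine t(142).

9

We have t(0) = 10,  t(1) = 16,  t(2) = 2,  t(3) = 5,  t(4) = 9,  t(5) = 14,  t(6) = 10.
The sequence repeats with period 6.
So t(142) = t(0 + ((142-0) mod 6)) = t(4) = 9.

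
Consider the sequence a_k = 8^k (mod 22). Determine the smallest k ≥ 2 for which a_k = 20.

2

Listing terms: a_1 = 8, a_2 = 20, a_3 = 6, a_4 = 4, a_5 = 10, a_6 = 14, a_7 = 2, a_8 = 16, a_9 = 18, a_{10} = 12, a_{11} = 8.
The sequence repeats with period 10.
The value 20 first appears (with k ≥ 2) at a_2.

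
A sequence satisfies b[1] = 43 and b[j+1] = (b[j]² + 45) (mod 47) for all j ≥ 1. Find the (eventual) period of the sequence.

We have b[1] = 43, b[2] = 14, b[3] = 6, b[4] = 34, b[5] = 26, b[6] = 16, b[7] = 19, b[8] = 30, b[9] = 5, b[10] = 23, b[11] = 10, b[12] = 4, b[13] = 14.
Since b[13] = b[2] = 14, the sequence is eventually periodic: after a pre-period of length 1 it cycles with period 11.

11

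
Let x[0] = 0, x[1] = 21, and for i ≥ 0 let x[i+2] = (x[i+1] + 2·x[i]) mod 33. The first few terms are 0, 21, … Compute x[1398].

We have x[0] = 0; x[1] = 21; x[2] = 21; x[3] = 30; x[4] = 6; x[5] = 0; x[6] = 12; x[7] = 12; x[8] = 3; x[9] = 27; x[10] = 0; x[11] = 21.
Since (x[10], x[11]) = (x[0], x[1]) = (0, 21) (two consecutive terms determine the rest), the sequence is periodic with period 10.
(1398 - 0) mod 10 = 8, so x[1398] = x[8] = 3.

3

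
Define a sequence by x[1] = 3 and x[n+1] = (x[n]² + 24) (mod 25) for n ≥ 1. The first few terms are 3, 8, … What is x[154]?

Listing terms: x[1] = 3; x[2] = 8; x[3] = 13; x[4] = 18; x[5] = 23; x[6] = 3.
The sequence repeats with period 5.
So x[154] = x[1 + ((154-1) mod 5)] = x[4] = 18.

18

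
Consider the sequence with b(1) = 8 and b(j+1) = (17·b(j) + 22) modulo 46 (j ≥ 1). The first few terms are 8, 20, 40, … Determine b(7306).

20

We have b(1) = 8,  b(2) = 20,  b(3) = 40,  b(4) = 12,  b(5) = 42,  b(6) = 0,  b(7) = 22,  b(8) = 28,  b(9) = 38,  b(10) = 24,  b(11) = 16,  b(12) = 18,  b(13) = 6,  b(14) = 32,  b(15) = 14,  b(16) = 30,  b(17) = 26,  b(18) = 4,  b(19) = 44,  b(20) = 34,  b(21) = 2,  b(22) = 10,  b(23) = 8.
Since b(23) = b(1) = 8, the sequence is periodic with period 22.
(7306 - 1) mod 22 = 1, so b(7306) = b(2) = 20.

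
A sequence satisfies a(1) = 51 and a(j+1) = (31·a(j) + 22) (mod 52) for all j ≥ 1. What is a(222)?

43

Listing terms: a(1) = 51,  a(2) = 43,  a(3) = 3,  a(4) = 11,  a(5) = 51.
Since a(5) = a(1) = 51, the sequence is periodic with period 4.
(222 - 1) mod 4 = 1, so a(222) = a(2) = 43.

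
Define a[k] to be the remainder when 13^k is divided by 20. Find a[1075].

17

Computing terms: a[0] = 1; a[1] = 13; a[2] = 9; a[3] = 17; a[4] = 1.
Since a[4] = a[0] = 1, the sequence is periodic with period 4.
(1075 - 0) mod 4 = 3, so a[1075] = a[3] = 17.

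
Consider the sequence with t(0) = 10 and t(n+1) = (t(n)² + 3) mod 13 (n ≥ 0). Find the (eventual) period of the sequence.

Computing terms: t(0) = 10; t(1) = 12; t(2) = 4; t(3) = 6; t(4) = 0; t(5) = 3; t(6) = 12.
Since t(6) = t(1) = 12, the sequence is eventually periodic: after a pre-period of length 1 it cycles with period 5.

5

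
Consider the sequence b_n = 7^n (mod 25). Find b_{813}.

7

We have b_0 = 1, b_1 = 7, b_2 = 24, b_3 = 18, b_4 = 1.
Since b_4 = b_0 = 1, the sequence is periodic with period 4.
(813 - 0) mod 4 = 1, so b_{813} = b_1 = 7.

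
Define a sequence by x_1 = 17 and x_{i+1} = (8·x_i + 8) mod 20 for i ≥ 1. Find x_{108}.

8

We have x_1 = 17,  x_2 = 4,  x_3 = 0,  x_4 = 8,  x_5 = 12,  x_6 = 4.
Since x_6 = x_2 = 4, the sequence is eventually periodic: after a pre-period of length 1 it cycles with period 4.
For i ≥ 2, x_i depends only on (i - 2) mod 4. (108 - 2) mod 4 = 2, so x_{108} = x_4 = 8.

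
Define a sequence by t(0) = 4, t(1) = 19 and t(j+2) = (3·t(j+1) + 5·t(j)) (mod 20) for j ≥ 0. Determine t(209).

19

Listing terms: t(0) = 4; t(1) = 19; t(2) = 17; t(3) = 6; t(4) = 3; t(5) = 19; t(6) = 12; t(7) = 11; t(8) = 13; t(9) = 14; t(10) = 7; t(11) = 11; t(12) = 8; t(13) = 19; t(14) = 17.
Since (t(13), t(14)) = (t(1), t(2)) = (19, 17) (two consecutive terms determine the rest), the sequence is eventually periodic: after a pre-period of length 1 it cycles with period 12.
For j ≥ 1, t(j) depends only on (j - 1) mod 12. (209 - 1) mod 12 = 4, so t(209) = t(5) = 19.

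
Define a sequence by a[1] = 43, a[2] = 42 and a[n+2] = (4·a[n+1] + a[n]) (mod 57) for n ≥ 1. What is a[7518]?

a[1] = 43, a[2] = 42, a[3] = 40, a[4] = 31, a[5] = 50, a[6] = 3, a[7] = 5, a[8] = 23, a[9] = 40, a[10] = 12, a[11] = 31, a[12] = 22, a[13] = 5, a[14] = 42, a[15] = 2, a[16] = 50, a[17] = 31, a[18] = 3, a[19] = 43, a[20] = 4, a[21] = 2, a[22] = 12, a[23] = 50, a[24] = 41, a[25] = 43, a[26] = 42.
The sequence repeats with period 24.
So a[7518] = a[1 + ((7518-1) mod 24)] = a[6] = 3.

3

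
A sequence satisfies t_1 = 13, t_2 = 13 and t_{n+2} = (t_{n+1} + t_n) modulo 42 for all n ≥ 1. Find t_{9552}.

Listing terms: t_1 = 13,  t_2 = 13,  t_3 = 26,  t_4 = 39,  t_5 = 23,  t_6 = 20,  t_7 = 1,  t_8 = 21,  t_9 = 22,  t_{10} = 1,  t_{11} = 23,  t_{12} = 24,  t_{13} = 5,  t_{14} = 29,  t_{15} = 34,  t_{16} = 21,  t_{17} = 13,  t_{18} = 34,  t_{19} = 5,  t_{20} = 39,  t_{21} = 2,  t_{22} = 41,  t_{23} = 1,  t_{24} = 0,  t_{25} = 1,  t_{26} = 1,  t_{27} = 2,  t_{28} = 3,  t_{29} = 5,  t_{30} = 8,  t_{31} = 13,  t_{32} = 21,  t_{33} = 34,  t_{34} = 13,  t_{35} = 5,  t_{36} = 18,  t_{37} = 23,  t_{38} = 41,  t_{39} = 22,  t_{40} = 21,  t_{41} = 1,  t_{42} = 22,  t_{43} = 23,  t_{44} = 3,  t_{45} = 26,  t_{46} = 29,  t_{47} = 13,  t_{48} = 0,  t_{49} = 13,  t_{50} = 13.
Since (t_{49}, t_{50}) = (t_1, t_2) = (13, 13) (two consecutive terms determine the rest), the sequence is periodic with period 48.
(9552 - 1) mod 48 = 47, so t_{9552} = t_{48} = 0.

0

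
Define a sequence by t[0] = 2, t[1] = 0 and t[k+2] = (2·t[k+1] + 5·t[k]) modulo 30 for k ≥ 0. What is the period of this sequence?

We have t[0] = 2, t[1] = 0, t[2] = 10, t[3] = 20, t[4] = 0, t[5] = 10.
Since (t[4], t[5]) = (t[1], t[2]) = (0, 10) (two consecutive terms determine the rest), the sequence is eventually periodic: after a pre-period of length 1 it cycles with period 3.

3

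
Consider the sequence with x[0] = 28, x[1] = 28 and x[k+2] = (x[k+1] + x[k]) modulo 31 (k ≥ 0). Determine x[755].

We have x[0] = 28,  x[1] = 28,  x[2] = 25,  x[3] = 22,  x[4] = 16,  x[5] = 7,  x[6] = 23,  x[7] = 30,  x[8] = 22,  x[9] = 21,  x[10] = 12,  x[11] = 2,  x[12] = 14,  x[13] = 16,  x[14] = 30,  x[15] = 15,  x[16] = 14,  x[17] = 29,  x[18] = 12,  x[19] = 10,  x[20] = 22,  x[21] = 1,  x[22] = 23,  x[23] = 24,  x[24] = 16,  x[25] = 9,  x[26] = 25,  x[27] = 3,  x[28] = 28,  x[29] = 0,  x[30] = 28,  x[31] = 28.
Since (x[30], x[31]) = (x[0], x[1]) = (28, 28) (two consecutive terms determine the rest), the sequence is periodic with period 30.
So x[755] = x[0 + ((755-0) mod 30)] = x[5] = 7.

7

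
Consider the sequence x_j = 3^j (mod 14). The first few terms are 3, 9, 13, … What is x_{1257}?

We have x_1 = 3,  x_2 = 9,  x_3 = 13,  x_4 = 11,  x_5 = 5,  x_6 = 1,  x_7 = 3.
The sequence repeats with period 6.
(1257 - 1) mod 6 = 2, so x_{1257} = x_3 = 13.

13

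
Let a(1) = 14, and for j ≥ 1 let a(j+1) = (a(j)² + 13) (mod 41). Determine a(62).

5

We have a(1) = 14,  a(2) = 4,  a(3) = 29,  a(4) = 34,  a(5) = 21,  a(6) = 3,  a(7) = 22,  a(8) = 5,  a(9) = 38,  a(10) = 22.
Since a(10) = a(7) = 22, the sequence is eventually periodic: after a pre-period of length 6 it cycles with period 3.
For j ≥ 7, a(j) depends only on (j - 7) mod 3. (62 - 7) mod 3 = 1, so a(62) = a(8) = 5.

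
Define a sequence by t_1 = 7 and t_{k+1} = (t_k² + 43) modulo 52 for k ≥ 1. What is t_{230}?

Computing terms: t_1 = 7; t_2 = 40; t_3 = 31; t_4 = 16; t_5 = 39; t_6 = 4; t_7 = 7.
Since t_7 = t_1 = 7, the sequence is periodic with period 6.
So t_{230} = t_{1 + ((230-1) mod 6)} = t_2 = 40.

40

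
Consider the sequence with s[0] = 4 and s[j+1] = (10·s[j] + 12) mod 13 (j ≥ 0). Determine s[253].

Computing terms: s[0] = 4; s[1] = 0; s[2] = 12; s[3] = 2; s[4] = 6; s[5] = 7; s[6] = 4.
Since s[6] = s[0] = 4, the sequence is periodic with period 6.
So s[253] = s[0 + ((253-0) mod 6)] = s[1] = 0.

0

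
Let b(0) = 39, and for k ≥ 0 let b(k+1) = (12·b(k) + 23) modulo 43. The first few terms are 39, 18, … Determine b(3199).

25

We have b(0) = 39, b(1) = 18, b(2) = 24, b(3) = 10, b(4) = 14, b(5) = 19, b(6) = 36, b(7) = 25, b(8) = 22, b(9) = 29, b(10) = 27, b(11) = 3, b(12) = 16, b(13) = 0, b(14) = 23, b(15) = 41, b(16) = 42, b(17) = 11, b(18) = 26, b(19) = 34, b(20) = 1, b(21) = 35, b(22) = 13, b(23) = 7, b(24) = 21, b(25) = 17, b(26) = 12, b(27) = 38, b(28) = 6, b(29) = 9, b(30) = 2, b(31) = 4, b(32) = 28, b(33) = 15, b(34) = 31, b(35) = 8, b(36) = 33, b(37) = 32, b(38) = 20, b(39) = 5, b(40) = 40, b(41) = 30, b(42) = 39.
Since b(42) = b(0) = 39, the sequence is periodic with period 42.
So b(3199) = b(0 + ((3199-0) mod 42)) = b(7) = 25.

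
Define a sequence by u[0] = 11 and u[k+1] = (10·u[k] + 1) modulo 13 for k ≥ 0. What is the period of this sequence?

u[0] = 11; u[1] = 7; u[2] = 6; u[3] = 9; u[4] = 0; u[5] = 1; u[6] = 11.
The sequence repeats with period 6.

6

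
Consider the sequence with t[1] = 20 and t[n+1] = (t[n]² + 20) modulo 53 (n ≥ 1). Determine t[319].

t[1] = 20,  t[2] = 49,  t[3] = 36,  t[4] = 44,  t[5] = 48,  t[6] = 45,  t[7] = 31,  t[8] = 27,  t[9] = 7,  t[10] = 16,  t[11] = 11,  t[12] = 35,  t[13] = 26,  t[14] = 7.
Since t[14] = t[9] = 7, the sequence is eventually periodic: after a pre-period of length 8 it cycles with period 5.
For n ≥ 9, t[n] depends only on (n - 9) mod 5. (319 - 9) mod 5 = 0, so t[319] = t[9] = 7.

7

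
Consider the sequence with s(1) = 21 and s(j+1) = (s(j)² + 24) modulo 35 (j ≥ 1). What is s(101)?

24

s(1) = 21, s(2) = 10, s(3) = 19, s(4) = 0, s(5) = 24, s(6) = 5, s(7) = 14, s(8) = 10.
Since s(8) = s(2) = 10, the sequence is eventually periodic: after a pre-period of length 1 it cycles with period 6.
For j ≥ 2, s(j) depends only on (j - 2) mod 6. (101 - 2) mod 6 = 3, so s(101) = s(5) = 24.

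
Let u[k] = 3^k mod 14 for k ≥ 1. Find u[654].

u[1] = 3, u[2] = 9, u[3] = 13, u[4] = 11, u[5] = 5, u[6] = 1, u[7] = 3.
The sequence repeats with period 6.
(654 - 1) mod 6 = 5, so u[654] = u[6] = 1.

1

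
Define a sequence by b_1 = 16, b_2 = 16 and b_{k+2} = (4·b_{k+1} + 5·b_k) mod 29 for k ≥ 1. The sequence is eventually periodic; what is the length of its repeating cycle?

14

Listing terms: b_1 = 16; b_2 = 16; b_3 = 28; b_4 = 18; b_5 = 9; b_6 = 10; b_7 = 27; b_8 = 13; b_9 = 13; b_{10} = 1; b_{11} = 11; b_{12} = 20; b_{13} = 19; b_{14} = 2; b_{15} = 16; b_{16} = 16.
The sequence repeats with period 14.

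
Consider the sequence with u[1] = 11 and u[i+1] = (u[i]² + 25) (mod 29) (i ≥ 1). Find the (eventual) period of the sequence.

Computing terms: u[1] = 11,  u[2] = 1,  u[3] = 26,  u[4] = 5,  u[5] = 21,  u[6] = 2,  u[7] = 0,  u[8] = 25,  u[9] = 12,  u[10] = 24,  u[11] = 21.
Since u[11] = u[5] = 21, the sequence is eventually periodic: after a pre-period of length 4 it cycles with period 6.

6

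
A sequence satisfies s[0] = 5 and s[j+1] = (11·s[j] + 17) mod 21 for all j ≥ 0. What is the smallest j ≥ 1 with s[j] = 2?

4

We have s[0] = 5,  s[1] = 9,  s[2] = 11,  s[3] = 12,  s[4] = 2,  s[5] = 18,  s[6] = 5.
Since s[6] = s[0] = 5, the sequence is periodic with period 6.
The value 2 first appears (with j ≥ 1) at s[4].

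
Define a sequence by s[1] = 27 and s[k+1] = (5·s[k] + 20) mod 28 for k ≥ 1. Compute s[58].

19

We have s[1] = 27, s[2] = 15, s[3] = 11, s[4] = 19, s[5] = 3, s[6] = 7, s[7] = 27.
Since s[7] = s[1] = 27, the sequence is periodic with period 6.
So s[58] = s[1 + ((58-1) mod 6)] = s[4] = 19.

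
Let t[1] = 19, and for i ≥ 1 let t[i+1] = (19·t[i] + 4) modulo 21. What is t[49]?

We have t[1] = 19,  t[2] = 8,  t[3] = 9,  t[4] = 7,  t[5] = 11,  t[6] = 3,  t[7] = 19.
Since t[7] = t[1] = 19, the sequence is periodic with period 6.
So t[49] = t[1 + ((49-1) mod 6)] = t[1] = 19.

19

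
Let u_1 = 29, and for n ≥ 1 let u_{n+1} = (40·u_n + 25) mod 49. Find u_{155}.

38

Computing terms: u_1 = 29,  u_2 = 9,  u_3 = 42,  u_4 = 39,  u_5 = 17,  u_6 = 19,  u_7 = 1,  u_8 = 16,  u_9 = 28,  u_{10} = 18,  u_{11} = 10,  u_{12} = 33,  u_{13} = 22,  u_{14} = 23,  u_{15} = 14,  u_{16} = 46,  u_{17} = 3,  u_{18} = 47,  u_{19} = 43,  u_{20} = 30,  u_{21} = 0,  u_{22} = 25,  u_{23} = 45,  u_{24} = 12,  u_{25} = 15,  u_{26} = 37,  u_{27} = 35,  u_{28} = 4,  u_{29} = 38,  u_{30} = 26,  u_{31} = 36,  u_{32} = 44,  u_{33} = 21,  u_{34} = 32,  u_{35} = 31,  u_{36} = 40,  u_{37} = 8,  u_{38} = 2,  u_{39} = 7,  u_{40} = 11,  u_{41} = 24,  u_{42} = 5,  u_{43} = 29.
Since u_{43} = u_1 = 29, the sequence is periodic with period 42.
So u_{155} = u_{1 + ((155-1) mod 42)} = u_{29} = 38.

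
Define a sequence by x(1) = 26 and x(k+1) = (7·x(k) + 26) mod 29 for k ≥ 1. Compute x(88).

We have x(1) = 26; x(2) = 5; x(3) = 3; x(4) = 18; x(5) = 7; x(6) = 17; x(7) = 0; x(8) = 26.
Since x(8) = x(1) = 26, the sequence is periodic with period 7.
So x(88) = x(1 + ((88-1) mod 7)) = x(4) = 18.

18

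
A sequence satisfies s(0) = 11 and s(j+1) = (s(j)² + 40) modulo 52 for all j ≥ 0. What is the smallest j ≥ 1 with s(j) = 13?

s(0) = 11; s(1) = 5; s(2) = 13; s(3) = 1; s(4) = 41; s(5) = 5.
Since s(5) = s(1) = 5, the sequence is eventually periodic: after a pre-period of length 1 it cycles with period 4.
The value 13 first appears (with j ≥ 1) at s(2).

2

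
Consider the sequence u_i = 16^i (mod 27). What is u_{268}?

Listing terms: u_0 = 1,  u_1 = 16,  u_2 = 13,  u_3 = 19,  u_4 = 7,  u_5 = 4,  u_6 = 10,  u_7 = 25,  u_8 = 22,  u_9 = 1.
The sequence repeats with period 9.
So u_{268} = u_{0 + ((268-0) mod 9)} = u_7 = 25.

25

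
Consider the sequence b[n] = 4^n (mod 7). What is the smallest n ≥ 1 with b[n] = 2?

b[0] = 1; b[1] = 4; b[2] = 2; b[3] = 1.
The sequence repeats with period 3.
The value 2 first appears (with n ≥ 1) at b[2].

2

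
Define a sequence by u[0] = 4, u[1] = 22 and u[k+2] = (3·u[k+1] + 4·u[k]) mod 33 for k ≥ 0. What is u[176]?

u[0] = 4, u[1] = 22, u[2] = 16, u[3] = 4, u[4] = 10, u[5] = 13, u[6] = 13, u[7] = 25, u[8] = 28, u[9] = 19, u[10] = 4, u[11] = 22.
Since (u[10], u[11]) = (u[0], u[1]) = (4, 22) (two consecutive terms determine the rest), the sequence is periodic with period 10.
(176 - 0) mod 10 = 6, so u[176] = u[6] = 13.

13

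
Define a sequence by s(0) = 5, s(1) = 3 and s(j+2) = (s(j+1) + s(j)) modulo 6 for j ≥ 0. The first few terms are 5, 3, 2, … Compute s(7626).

Listing terms: s(0) = 5,  s(1) = 3,  s(2) = 2,  s(3) = 5,  s(4) = 1,  s(5) = 0,  s(6) = 1,  s(7) = 1,  s(8) = 2,  s(9) = 3,  s(10) = 5,  s(11) = 2,  s(12) = 1,  s(13) = 3,  s(14) = 4,  s(15) = 1,  s(16) = 5,  s(17) = 0,  s(18) = 5,  s(19) = 5,  s(20) = 4,  s(21) = 3,  s(22) = 1,  s(23) = 4,  s(24) = 5,  s(25) = 3.
The sequence repeats with period 24.
(7626 - 0) mod 24 = 18, so s(7626) = s(18) = 5.

5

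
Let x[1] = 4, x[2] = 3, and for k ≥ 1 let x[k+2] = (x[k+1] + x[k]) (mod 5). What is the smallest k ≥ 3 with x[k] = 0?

We have x[1] = 4, x[2] = 3, x[3] = 2, x[4] = 0, x[5] = 2, x[6] = 2, x[7] = 4, x[8] = 1, x[9] = 0, x[10] = 1, x[11] = 1, x[12] = 2, x[13] = 3, x[14] = 0, x[15] = 3, x[16] = 3, x[17] = 1, x[18] = 4, x[19] = 0, x[20] = 4, x[21] = 4, x[22] = 3.
Since (x[21], x[22]) = (x[1], x[2]) = (4, 3) (two consecutive terms determine the rest), the sequence is periodic with period 20.
The value 0 first appears (with k ≥ 3) at x[4].

4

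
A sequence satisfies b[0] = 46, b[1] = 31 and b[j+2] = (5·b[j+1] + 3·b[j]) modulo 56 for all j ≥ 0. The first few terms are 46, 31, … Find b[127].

We have b[0] = 46,  b[1] = 31,  b[2] = 13,  b[3] = 46,  b[4] = 45,  b[5] = 27,  b[6] = 46,  b[7] = 31.
Since (b[6], b[7]) = (b[0], b[1]) = (46, 31) (two consecutive terms determine the rest), the sequence is periodic with period 6.
So b[127] = b[0 + ((127-0) mod 6)] = b[1] = 31.

31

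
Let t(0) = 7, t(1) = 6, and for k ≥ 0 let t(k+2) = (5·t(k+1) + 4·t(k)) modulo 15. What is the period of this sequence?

8

t(0) = 7,  t(1) = 6,  t(2) = 13,  t(3) = 14,  t(4) = 2,  t(5) = 6,  t(6) = 8,  t(7) = 4,  t(8) = 7,  t(9) = 6.
Since (t(8), t(9)) = (t(0), t(1)) = (7, 6) (two consecutive terms determine the rest), the sequence is periodic with period 8.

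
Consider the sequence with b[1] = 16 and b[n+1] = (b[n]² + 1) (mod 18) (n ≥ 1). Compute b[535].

We have b[1] = 16, b[2] = 5, b[3] = 8, b[4] = 11, b[5] = 14, b[6] = 17, b[7] = 2, b[8] = 5.
Since b[8] = b[2] = 5, the sequence is eventually periodic: after a pre-period of length 1 it cycles with period 6.
For n ≥ 2, b[n] depends only on (n - 2) mod 6. (535 - 2) mod 6 = 5, so b[535] = b[7] = 2.

2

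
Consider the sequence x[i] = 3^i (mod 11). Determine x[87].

9

Listing terms: x[1] = 3; x[2] = 9; x[3] = 5; x[4] = 4; x[5] = 1; x[6] = 3.
Since x[6] = x[1] = 3, the sequence is periodic with period 5.
(87 - 1) mod 5 = 1, so x[87] = x[2] = 9.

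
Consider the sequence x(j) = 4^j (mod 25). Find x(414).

6

We have x(1) = 4, x(2) = 16, x(3) = 14, x(4) = 6, x(5) = 24, x(6) = 21, x(7) = 9, x(8) = 11, x(9) = 19, x(10) = 1, x(11) = 4.
The sequence repeats with period 10.
(414 - 1) mod 10 = 3, so x(414) = x(4) = 6.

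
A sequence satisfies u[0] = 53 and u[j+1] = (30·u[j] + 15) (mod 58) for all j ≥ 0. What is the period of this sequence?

Listing terms: u[0] = 53; u[1] = 39; u[2] = 25; u[3] = 11; u[4] = 55; u[5] = 41; u[6] = 27; u[7] = 13; u[8] = 57; u[9] = 43; u[10] = 29; u[11] = 15; u[12] = 1; u[13] = 45; u[14] = 31; u[15] = 17; u[16] = 3; u[17] = 47; u[18] = 33; u[19] = 19; u[20] = 5; u[21] = 49; u[22] = 35; u[23] = 21; u[24] = 7; u[25] = 51; u[26] = 37; u[27] = 23; u[28] = 9; u[29] = 53.
The sequence repeats with period 29.

29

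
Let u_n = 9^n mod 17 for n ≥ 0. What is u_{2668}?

16

u_0 = 1,  u_1 = 9,  u_2 = 13,  u_3 = 15,  u_4 = 16,  u_5 = 8,  u_6 = 4,  u_7 = 2,  u_8 = 1.
Since u_8 = u_0 = 1, the sequence is periodic with period 8.
So u_{2668} = u_{0 + ((2668-0) mod 8)} = u_4 = 16.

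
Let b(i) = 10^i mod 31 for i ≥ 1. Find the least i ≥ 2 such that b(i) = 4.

Computing terms: b(1) = 10; b(2) = 7; b(3) = 8; b(4) = 18; b(5) = 25; b(6) = 2; b(7) = 20; b(8) = 14; b(9) = 16; b(10) = 5; b(11) = 19; b(12) = 4; b(13) = 9; b(14) = 28; b(15) = 1; b(16) = 10.
Since b(16) = b(1) = 10, the sequence is periodic with period 15.
The value 4 first appears (with i ≥ 2) at b(12).

12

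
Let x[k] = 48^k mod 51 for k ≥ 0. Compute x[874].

42

We have x[0] = 1; x[1] = 48; x[2] = 9; x[3] = 24; x[4] = 30; x[5] = 12; x[6] = 15; x[7] = 6; x[8] = 33; x[9] = 3; x[10] = 42; x[11] = 27; x[12] = 21; x[13] = 39; x[14] = 36; x[15] = 45; x[16] = 18; x[17] = 48.
Since x[17] = x[1] = 48, the sequence is eventually periodic: after a pre-period of length 1 it cycles with period 16.
For k ≥ 1, x[k] depends only on (k - 1) mod 16. (874 - 1) mod 16 = 9, so x[874] = x[10] = 42.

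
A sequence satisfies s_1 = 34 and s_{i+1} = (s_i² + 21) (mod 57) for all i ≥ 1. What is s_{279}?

Listing terms: s_1 = 34; s_2 = 37; s_3 = 22; s_4 = 49; s_5 = 28; s_6 = 7; s_7 = 13; s_8 = 19; s_9 = 40; s_{10} = 25; s_{11} = 19.
Since s_{11} = s_8 = 19, the sequence is eventually periodic: after a pre-period of length 7 it cycles with period 3.
For i ≥ 8, s_i depends only on (i - 8) mod 3. (279 - 8) mod 3 = 1, so s_{279} = s_9 = 40.

40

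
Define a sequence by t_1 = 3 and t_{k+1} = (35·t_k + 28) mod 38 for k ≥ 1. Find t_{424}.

t_1 = 3,  t_2 = 19,  t_3 = 9,  t_4 = 1,  t_5 = 25,  t_6 = 29,  t_7 = 17,  t_8 = 15,  t_9 = 21,  t_{10} = 3.
Since t_{10} = t_1 = 3, the sequence is periodic with period 9.
So t_{424} = t_{1 + ((424-1) mod 9)} = t_1 = 3.

3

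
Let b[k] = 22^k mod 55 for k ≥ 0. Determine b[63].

b[0] = 1, b[1] = 22, b[2] = 44, b[3] = 33, b[4] = 11, b[5] = 22.
Since b[5] = b[1] = 22, the sequence is eventually periodic: after a pre-period of length 1 it cycles with period 4.
For k ≥ 1, b[k] depends only on (k - 1) mod 4. (63 - 1) mod 4 = 2, so b[63] = b[3] = 33.

33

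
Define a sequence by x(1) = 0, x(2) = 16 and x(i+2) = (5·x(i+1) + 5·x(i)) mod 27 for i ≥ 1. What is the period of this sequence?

Listing terms: x(1) = 0,  x(2) = 16,  x(3) = 26,  x(4) = 21,  x(5) = 19,  x(6) = 11,  x(7) = 15,  x(8) = 22,  x(9) = 23,  x(10) = 9,  x(11) = 25,  x(12) = 8,  x(13) = 3,  x(14) = 1,  x(15) = 20,  x(16) = 24,  x(17) = 4,  x(18) = 5,  x(19) = 18,  x(20) = 7,  x(21) = 17,  x(22) = 12,  x(23) = 10,  x(24) = 2,  x(25) = 6,  x(26) = 13,  x(27) = 14,  x(28) = 0,  x(29) = 16.
The sequence repeats with period 27.

27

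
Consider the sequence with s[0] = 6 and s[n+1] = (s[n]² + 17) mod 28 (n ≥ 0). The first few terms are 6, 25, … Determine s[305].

5

We have s[0] = 6; s[1] = 25; s[2] = 26; s[3] = 21; s[4] = 10; s[5] = 5; s[6] = 14; s[7] = 17; s[8] = 26.
Since s[8] = s[2] = 26, the sequence is eventually periodic: after a pre-period of length 2 it cycles with period 6.
For n ≥ 2, s[n] depends only on (n - 2) mod 6. (305 - 2) mod 6 = 3, so s[305] = s[5] = 5.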